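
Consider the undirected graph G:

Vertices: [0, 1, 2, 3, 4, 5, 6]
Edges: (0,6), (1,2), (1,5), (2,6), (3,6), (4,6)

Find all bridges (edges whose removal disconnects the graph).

A bridge is an edge whose removal increases the number of connected components.
Bridges found: (0,6), (1,2), (1,5), (2,6), (3,6), (4,6)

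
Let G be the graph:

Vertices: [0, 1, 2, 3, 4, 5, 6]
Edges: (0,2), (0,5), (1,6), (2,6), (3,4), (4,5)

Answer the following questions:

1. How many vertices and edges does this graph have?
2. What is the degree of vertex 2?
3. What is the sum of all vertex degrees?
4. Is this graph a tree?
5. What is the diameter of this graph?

Count: 7 vertices, 6 edges.
Vertex 2 has neighbors [0, 6], degree = 2.
Handshaking lemma: 2 * 6 = 12.
A graph is a tree iff it is connected and has exactly n-1 edges. This graph is connected (all 7 vertices in one component) and has 7-1 = 6 edges. It is a tree.
Diameter (longest shortest path) = 6.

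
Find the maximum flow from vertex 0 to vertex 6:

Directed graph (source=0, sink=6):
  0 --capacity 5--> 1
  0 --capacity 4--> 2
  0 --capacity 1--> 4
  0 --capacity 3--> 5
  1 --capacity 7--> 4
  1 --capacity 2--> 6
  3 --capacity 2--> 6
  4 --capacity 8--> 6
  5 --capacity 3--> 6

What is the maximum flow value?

Computing max flow:
  Flow on (0->1): 5/5
  Flow on (0->4): 1/1
  Flow on (0->5): 3/3
  Flow on (1->4): 3/7
  Flow on (1->6): 2/2
  Flow on (4->6): 4/8
  Flow on (5->6): 3/3
Maximum flow = 9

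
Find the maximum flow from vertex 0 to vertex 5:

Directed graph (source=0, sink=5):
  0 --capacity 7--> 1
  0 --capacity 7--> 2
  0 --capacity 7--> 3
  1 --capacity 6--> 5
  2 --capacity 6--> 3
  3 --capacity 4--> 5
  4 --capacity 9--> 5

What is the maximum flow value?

Computing max flow:
  Flow on (0->1): 6/7
  Flow on (0->2): 4/7
  Flow on (1->5): 6/6
  Flow on (2->3): 4/6
  Flow on (3->5): 4/4
Maximum flow = 10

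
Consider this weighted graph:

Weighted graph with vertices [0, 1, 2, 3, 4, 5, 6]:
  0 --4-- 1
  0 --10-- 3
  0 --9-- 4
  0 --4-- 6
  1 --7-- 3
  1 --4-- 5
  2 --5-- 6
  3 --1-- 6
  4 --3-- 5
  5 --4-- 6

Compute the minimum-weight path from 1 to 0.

Using Dijkstra's algorithm from vertex 1:
Shortest path: 1 -> 0
Total weight: 4 = 4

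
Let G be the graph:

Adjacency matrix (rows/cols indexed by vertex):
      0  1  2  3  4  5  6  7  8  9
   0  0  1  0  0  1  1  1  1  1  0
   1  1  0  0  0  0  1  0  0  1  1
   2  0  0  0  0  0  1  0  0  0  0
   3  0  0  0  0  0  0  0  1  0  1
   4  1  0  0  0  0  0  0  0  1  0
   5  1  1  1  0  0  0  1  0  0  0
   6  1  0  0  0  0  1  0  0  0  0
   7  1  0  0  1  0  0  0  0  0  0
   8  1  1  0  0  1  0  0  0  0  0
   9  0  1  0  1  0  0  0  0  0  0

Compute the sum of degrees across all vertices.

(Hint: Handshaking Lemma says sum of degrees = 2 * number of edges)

Count edges: 14 edges.
By Handshaking Lemma: sum of degrees = 2 * 14 = 28.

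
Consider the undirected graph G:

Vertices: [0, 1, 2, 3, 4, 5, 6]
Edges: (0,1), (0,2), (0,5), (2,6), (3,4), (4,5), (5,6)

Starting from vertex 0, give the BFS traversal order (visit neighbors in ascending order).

BFS from vertex 0 (neighbors processed in ascending order):
Visit order: 0, 1, 2, 5, 6, 4, 3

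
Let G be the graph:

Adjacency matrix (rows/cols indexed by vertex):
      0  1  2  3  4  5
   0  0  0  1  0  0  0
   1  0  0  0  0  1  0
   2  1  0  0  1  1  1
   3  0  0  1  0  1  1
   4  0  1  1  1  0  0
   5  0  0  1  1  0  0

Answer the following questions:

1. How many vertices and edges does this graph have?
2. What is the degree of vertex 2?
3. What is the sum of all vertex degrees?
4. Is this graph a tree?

Count: 6 vertices, 7 edges.
Vertex 2 has neighbors [0, 3, 4, 5], degree = 4.
Handshaking lemma: 2 * 7 = 14.
A tree on 6 vertices has 5 edges. This graph has 7 edges (2 extra). Not a tree.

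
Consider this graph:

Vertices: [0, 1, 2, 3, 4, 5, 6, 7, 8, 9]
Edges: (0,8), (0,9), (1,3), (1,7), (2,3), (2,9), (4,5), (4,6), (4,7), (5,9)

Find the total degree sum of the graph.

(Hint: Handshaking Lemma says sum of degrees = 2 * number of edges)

Count edges: 10 edges.
By Handshaking Lemma: sum of degrees = 2 * 10 = 20.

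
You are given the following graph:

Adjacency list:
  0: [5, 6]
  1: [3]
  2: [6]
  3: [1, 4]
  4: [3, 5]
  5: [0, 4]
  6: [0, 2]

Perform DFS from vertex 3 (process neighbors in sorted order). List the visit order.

DFS from vertex 3 (neighbors processed in ascending order):
Visit order: 3, 1, 4, 5, 0, 6, 2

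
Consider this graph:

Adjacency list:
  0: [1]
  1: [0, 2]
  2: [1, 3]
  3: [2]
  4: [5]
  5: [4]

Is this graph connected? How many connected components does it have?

Checking connectivity: the graph has 2 connected component(s).
Components: [[0, 1, 2, 3], [4, 5]]. The graph is NOT connected.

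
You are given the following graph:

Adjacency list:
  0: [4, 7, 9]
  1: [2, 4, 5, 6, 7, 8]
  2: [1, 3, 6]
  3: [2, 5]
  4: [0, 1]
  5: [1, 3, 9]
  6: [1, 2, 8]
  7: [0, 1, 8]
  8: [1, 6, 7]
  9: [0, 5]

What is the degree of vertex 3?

Vertex 3 has neighbors [2, 5], so deg(3) = 2.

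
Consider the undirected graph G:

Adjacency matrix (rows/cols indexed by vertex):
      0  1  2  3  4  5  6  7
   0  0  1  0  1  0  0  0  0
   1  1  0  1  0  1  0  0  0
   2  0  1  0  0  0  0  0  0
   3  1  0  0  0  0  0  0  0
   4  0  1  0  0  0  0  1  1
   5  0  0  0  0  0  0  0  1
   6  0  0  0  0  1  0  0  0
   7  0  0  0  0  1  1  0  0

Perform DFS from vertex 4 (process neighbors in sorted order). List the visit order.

DFS from vertex 4 (neighbors processed in ascending order):
Visit order: 4, 1, 0, 3, 2, 6, 7, 5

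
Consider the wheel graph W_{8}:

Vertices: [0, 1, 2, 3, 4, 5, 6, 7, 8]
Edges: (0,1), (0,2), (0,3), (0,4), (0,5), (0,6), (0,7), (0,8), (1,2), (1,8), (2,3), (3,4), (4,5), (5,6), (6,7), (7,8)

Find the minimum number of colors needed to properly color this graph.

W_{8} = C_{8} plus a hub adjacent to every cycle vertex.
The outer cycle needs 2 colors (even cycle); the hub is adjacent to all of them so needs a fresh color.
Chromatic number = 2 + 1 = 3.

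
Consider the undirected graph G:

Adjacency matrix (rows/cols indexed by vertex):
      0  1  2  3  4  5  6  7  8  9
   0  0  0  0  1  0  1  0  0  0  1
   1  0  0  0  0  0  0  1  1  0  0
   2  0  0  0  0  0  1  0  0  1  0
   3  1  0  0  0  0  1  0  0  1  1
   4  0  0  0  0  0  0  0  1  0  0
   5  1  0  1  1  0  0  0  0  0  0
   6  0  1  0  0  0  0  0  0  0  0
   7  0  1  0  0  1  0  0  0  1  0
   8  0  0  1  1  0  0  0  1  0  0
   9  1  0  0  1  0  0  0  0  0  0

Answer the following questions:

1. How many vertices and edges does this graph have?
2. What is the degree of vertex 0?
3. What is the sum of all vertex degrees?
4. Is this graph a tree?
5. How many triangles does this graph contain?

Count: 10 vertices, 12 edges.
Vertex 0 has neighbors [3, 5, 9], degree = 3.
Handshaking lemma: 2 * 12 = 24.
A tree on 10 vertices has 9 edges. This graph has 12 edges (3 extra). Not a tree.
Number of triangles = 2.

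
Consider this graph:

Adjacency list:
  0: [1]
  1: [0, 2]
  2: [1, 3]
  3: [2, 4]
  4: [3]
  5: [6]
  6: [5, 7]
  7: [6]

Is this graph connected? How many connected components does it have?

Checking connectivity: the graph has 2 connected component(s).
Components: [[0, 1, 2, 3, 4], [5, 6, 7]]. The graph is NOT connected.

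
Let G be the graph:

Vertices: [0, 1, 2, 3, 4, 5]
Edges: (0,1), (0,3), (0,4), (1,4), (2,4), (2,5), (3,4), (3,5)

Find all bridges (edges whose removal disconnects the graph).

No bridges found. The graph is 2-edge-connected (no single edge removal disconnects it).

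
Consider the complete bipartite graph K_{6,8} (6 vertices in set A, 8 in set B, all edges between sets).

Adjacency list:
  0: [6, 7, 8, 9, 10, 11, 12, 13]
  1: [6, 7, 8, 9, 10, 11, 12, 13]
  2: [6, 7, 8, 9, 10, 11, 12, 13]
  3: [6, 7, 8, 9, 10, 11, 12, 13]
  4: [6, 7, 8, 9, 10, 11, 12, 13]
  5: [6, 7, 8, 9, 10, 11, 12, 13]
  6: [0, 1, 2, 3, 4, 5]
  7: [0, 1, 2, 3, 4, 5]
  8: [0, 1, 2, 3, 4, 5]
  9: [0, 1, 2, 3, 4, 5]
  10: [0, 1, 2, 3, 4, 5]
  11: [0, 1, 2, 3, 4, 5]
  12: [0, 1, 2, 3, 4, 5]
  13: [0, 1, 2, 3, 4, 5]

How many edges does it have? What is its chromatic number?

K_{6,8} has 6 * 8 = 48 edges.
Bipartite graphs have chromatic number 2 (color each partition differently).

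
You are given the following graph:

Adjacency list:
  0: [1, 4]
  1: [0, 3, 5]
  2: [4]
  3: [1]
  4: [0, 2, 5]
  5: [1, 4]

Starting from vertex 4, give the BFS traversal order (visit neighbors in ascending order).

BFS from vertex 4 (neighbors processed in ascending order):
Visit order: 4, 0, 2, 5, 1, 3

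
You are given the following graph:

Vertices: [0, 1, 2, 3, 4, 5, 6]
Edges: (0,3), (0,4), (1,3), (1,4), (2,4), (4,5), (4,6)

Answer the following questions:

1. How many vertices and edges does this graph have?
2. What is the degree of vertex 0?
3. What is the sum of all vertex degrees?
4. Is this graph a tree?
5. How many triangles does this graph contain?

Count: 7 vertices, 7 edges.
Vertex 0 has neighbors [3, 4], degree = 2.
Handshaking lemma: 2 * 7 = 14.
A tree on 7 vertices has 6 edges. This graph has 7 edges (1 extra). Not a tree.
Number of triangles = 0.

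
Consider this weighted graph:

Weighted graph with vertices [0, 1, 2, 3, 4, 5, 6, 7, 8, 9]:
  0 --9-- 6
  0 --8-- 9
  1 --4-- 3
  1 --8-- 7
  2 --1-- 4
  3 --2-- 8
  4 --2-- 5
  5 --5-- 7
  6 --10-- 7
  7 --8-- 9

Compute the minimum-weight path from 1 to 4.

Using Dijkstra's algorithm from vertex 1:
Shortest path: 1 -> 7 -> 5 -> 4
Total weight: 8 + 5 + 2 = 15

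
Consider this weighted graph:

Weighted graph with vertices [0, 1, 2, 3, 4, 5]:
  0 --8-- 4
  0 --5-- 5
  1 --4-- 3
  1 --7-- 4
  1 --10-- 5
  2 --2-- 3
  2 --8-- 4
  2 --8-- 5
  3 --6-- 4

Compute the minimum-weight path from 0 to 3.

Using Dijkstra's algorithm from vertex 0:
Shortest path: 0 -> 4 -> 3
Total weight: 8 + 6 = 14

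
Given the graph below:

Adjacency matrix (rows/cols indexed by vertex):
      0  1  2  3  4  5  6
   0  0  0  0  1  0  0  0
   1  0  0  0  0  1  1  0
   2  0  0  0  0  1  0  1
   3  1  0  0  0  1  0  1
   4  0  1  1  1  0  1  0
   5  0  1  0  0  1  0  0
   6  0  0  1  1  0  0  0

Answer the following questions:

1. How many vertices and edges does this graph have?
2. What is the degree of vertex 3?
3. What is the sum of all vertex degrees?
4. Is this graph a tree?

Count: 7 vertices, 8 edges.
Vertex 3 has neighbors [0, 4, 6], degree = 3.
Handshaking lemma: 2 * 8 = 16.
A tree on 7 vertices has 6 edges. This graph has 8 edges (2 extra). Not a tree.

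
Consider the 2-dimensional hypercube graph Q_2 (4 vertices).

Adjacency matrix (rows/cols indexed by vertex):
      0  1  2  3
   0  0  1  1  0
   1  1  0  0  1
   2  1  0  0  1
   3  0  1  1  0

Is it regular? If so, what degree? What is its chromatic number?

In Q_2, every vertex has exactly 2 neighbors (flip one of 2 bits), so it is 2-regular.
Q_2 is bipartite (partition by bit-parity), so chromatic number = 2.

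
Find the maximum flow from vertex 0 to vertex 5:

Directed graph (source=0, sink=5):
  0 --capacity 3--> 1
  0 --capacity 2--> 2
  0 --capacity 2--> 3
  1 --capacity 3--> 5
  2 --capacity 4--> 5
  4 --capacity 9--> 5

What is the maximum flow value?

Computing max flow:
  Flow on (0->1): 3/3
  Flow on (0->2): 2/2
  Flow on (1->5): 3/3
  Flow on (2->5): 2/4
Maximum flow = 5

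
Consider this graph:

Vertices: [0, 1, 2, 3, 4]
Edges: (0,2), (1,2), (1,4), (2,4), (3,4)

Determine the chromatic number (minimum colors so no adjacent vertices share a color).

The graph has a maximum clique of size 3 (lower bound on chromatic number).
A valid 3-coloring: {0: 1, 1: 2, 2: 0, 3: 0, 4: 1}.
Chromatic number = 3.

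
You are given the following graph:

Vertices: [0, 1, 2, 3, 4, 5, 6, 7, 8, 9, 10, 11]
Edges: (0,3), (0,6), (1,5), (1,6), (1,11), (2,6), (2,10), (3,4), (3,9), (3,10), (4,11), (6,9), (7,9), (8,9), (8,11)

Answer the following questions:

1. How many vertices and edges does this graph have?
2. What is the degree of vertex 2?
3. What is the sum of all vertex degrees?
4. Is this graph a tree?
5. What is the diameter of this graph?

Count: 12 vertices, 15 edges.
Vertex 2 has neighbors [6, 10], degree = 2.
Handshaking lemma: 2 * 15 = 30.
A tree on 12 vertices has 11 edges. This graph has 15 edges (4 extra). Not a tree.
Diameter (longest shortest path) = 4.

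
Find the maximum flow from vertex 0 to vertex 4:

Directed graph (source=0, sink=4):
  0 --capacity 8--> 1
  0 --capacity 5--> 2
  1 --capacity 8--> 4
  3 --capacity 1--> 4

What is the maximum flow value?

Computing max flow:
  Flow on (0->1): 8/8
  Flow on (1->4): 8/8
Maximum flow = 8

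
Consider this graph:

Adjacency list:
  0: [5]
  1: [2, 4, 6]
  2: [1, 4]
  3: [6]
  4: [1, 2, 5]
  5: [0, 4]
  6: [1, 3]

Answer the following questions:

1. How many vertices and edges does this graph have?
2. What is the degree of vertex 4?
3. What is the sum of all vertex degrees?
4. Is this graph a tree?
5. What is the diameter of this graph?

Count: 7 vertices, 7 edges.
Vertex 4 has neighbors [1, 2, 5], degree = 3.
Handshaking lemma: 2 * 7 = 14.
A tree on 7 vertices has 6 edges. This graph has 7 edges (1 extra). Not a tree.
Diameter (longest shortest path) = 5.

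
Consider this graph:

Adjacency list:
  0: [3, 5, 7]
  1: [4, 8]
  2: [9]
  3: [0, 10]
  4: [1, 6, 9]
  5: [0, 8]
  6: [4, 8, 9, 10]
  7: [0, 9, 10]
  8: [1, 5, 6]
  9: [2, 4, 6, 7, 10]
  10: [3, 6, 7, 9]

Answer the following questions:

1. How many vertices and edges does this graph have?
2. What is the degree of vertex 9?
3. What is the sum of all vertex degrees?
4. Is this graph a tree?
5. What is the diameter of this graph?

Count: 11 vertices, 16 edges.
Vertex 9 has neighbors [2, 4, 6, 7, 10], degree = 5.
Handshaking lemma: 2 * 16 = 32.
A tree on 11 vertices has 10 edges. This graph has 16 edges (6 extra). Not a tree.
Diameter (longest shortest path) = 4.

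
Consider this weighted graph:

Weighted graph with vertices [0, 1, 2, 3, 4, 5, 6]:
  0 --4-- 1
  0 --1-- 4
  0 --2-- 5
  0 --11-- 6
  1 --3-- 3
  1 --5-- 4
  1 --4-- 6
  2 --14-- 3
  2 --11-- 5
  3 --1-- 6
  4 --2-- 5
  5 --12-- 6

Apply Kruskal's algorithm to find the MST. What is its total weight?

Applying Kruskal's algorithm (sort edges by weight, add if no cycle):
  Add (0,4) w=1
  Add (3,6) w=1
  Add (0,5) w=2
  Skip (4,5) w=2 (creates cycle)
  Add (1,3) w=3
  Add (0,1) w=4
  Skip (1,6) w=4 (creates cycle)
  Skip (1,4) w=5 (creates cycle)
  Skip (0,6) w=11 (creates cycle)
  Add (2,5) w=11
  Skip (5,6) w=12 (creates cycle)
  Skip (2,3) w=14 (creates cycle)
MST weight = 22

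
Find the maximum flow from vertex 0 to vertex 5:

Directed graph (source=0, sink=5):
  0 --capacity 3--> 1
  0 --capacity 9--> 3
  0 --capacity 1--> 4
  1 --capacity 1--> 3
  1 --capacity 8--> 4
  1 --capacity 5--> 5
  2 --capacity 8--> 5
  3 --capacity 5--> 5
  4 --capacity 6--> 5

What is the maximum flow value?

Computing max flow:
  Flow on (0->1): 3/3
  Flow on (0->3): 5/9
  Flow on (0->4): 1/1
  Flow on (1->5): 3/5
  Flow on (3->5): 5/5
  Flow on (4->5): 1/6
Maximum flow = 9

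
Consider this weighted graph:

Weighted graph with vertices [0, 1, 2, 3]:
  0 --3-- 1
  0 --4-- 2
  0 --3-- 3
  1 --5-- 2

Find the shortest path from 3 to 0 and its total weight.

Using Dijkstra's algorithm from vertex 3:
Shortest path: 3 -> 0
Total weight: 3 = 3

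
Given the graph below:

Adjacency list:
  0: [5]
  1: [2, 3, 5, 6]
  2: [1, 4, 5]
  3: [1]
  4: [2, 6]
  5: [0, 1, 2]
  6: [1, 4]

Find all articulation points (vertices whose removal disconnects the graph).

An articulation point is a vertex whose removal disconnects the graph.
Articulation points: [1, 5]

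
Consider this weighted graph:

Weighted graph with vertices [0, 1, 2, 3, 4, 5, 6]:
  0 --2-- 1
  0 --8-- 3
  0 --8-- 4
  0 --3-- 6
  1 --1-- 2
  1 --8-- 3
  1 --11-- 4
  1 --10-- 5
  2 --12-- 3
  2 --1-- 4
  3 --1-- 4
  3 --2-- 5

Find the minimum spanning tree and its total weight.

Applying Kruskal's algorithm (sort edges by weight, add if no cycle):
  Add (1,2) w=1
  Add (2,4) w=1
  Add (3,4) w=1
  Add (0,1) w=2
  Add (3,5) w=2
  Add (0,6) w=3
  Skip (0,4) w=8 (creates cycle)
  Skip (0,3) w=8 (creates cycle)
  Skip (1,3) w=8 (creates cycle)
  Skip (1,5) w=10 (creates cycle)
  Skip (1,4) w=11 (creates cycle)
  Skip (2,3) w=12 (creates cycle)
MST weight = 10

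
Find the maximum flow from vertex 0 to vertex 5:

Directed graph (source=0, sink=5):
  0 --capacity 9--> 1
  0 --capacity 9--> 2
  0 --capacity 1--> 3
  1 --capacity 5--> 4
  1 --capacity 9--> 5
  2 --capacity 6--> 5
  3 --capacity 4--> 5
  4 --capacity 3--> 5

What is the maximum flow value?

Computing max flow:
  Flow on (0->1): 9/9
  Flow on (0->2): 6/9
  Flow on (0->3): 1/1
  Flow on (1->5): 9/9
  Flow on (2->5): 6/6
  Flow on (3->5): 1/4
Maximum flow = 16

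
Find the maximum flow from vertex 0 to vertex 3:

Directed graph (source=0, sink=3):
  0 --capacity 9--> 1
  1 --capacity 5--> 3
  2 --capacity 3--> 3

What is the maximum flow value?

Computing max flow:
  Flow on (0->1): 5/9
  Flow on (1->3): 5/5
Maximum flow = 5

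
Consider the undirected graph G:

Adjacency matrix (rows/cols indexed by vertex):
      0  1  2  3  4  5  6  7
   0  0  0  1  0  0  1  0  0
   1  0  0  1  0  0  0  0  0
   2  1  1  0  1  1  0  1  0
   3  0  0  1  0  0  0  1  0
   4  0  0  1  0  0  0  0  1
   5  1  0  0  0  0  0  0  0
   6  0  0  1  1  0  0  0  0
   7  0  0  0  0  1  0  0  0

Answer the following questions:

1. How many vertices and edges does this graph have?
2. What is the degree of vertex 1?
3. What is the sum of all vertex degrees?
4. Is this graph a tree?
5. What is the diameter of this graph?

Count: 8 vertices, 8 edges.
Vertex 1 has neighbors [2], degree = 1.
Handshaking lemma: 2 * 8 = 16.
A tree on 8 vertices has 7 edges. This graph has 8 edges (1 extra). Not a tree.
Diameter (longest shortest path) = 4.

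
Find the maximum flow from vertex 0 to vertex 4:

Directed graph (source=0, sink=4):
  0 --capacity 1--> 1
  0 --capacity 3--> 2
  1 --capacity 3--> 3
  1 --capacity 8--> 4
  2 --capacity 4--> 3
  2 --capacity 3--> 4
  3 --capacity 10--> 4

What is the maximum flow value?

Computing max flow:
  Flow on (0->1): 1/1
  Flow on (0->2): 3/3
  Flow on (1->4): 1/8
  Flow on (2->4): 3/3
Maximum flow = 4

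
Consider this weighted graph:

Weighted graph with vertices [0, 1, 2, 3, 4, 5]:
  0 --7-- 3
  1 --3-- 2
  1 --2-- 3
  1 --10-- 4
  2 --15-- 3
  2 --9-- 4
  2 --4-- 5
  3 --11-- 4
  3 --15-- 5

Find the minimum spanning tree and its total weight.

Applying Kruskal's algorithm (sort edges by weight, add if no cycle):
  Add (1,3) w=2
  Add (1,2) w=3
  Add (2,5) w=4
  Add (0,3) w=7
  Add (2,4) w=9
  Skip (1,4) w=10 (creates cycle)
  Skip (3,4) w=11 (creates cycle)
  Skip (2,3) w=15 (creates cycle)
  Skip (3,5) w=15 (creates cycle)
MST weight = 25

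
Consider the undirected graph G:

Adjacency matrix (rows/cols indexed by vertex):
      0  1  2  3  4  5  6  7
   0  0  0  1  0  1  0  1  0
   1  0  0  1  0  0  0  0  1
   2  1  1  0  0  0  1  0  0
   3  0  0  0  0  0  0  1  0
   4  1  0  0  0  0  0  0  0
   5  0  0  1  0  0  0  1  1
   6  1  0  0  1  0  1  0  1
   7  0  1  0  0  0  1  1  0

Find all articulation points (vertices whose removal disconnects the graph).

An articulation point is a vertex whose removal disconnects the graph.
Articulation points: [0, 6]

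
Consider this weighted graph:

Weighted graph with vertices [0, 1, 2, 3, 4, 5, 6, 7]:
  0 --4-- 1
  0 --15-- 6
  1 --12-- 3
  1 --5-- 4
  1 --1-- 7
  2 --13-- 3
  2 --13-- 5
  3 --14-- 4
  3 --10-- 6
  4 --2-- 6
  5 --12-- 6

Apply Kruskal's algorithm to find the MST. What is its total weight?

Applying Kruskal's algorithm (sort edges by weight, add if no cycle):
  Add (1,7) w=1
  Add (4,6) w=2
  Add (0,1) w=4
  Add (1,4) w=5
  Add (3,6) w=10
  Skip (1,3) w=12 (creates cycle)
  Add (5,6) w=12
  Add (2,3) w=13
  Skip (2,5) w=13 (creates cycle)
  Skip (3,4) w=14 (creates cycle)
  Skip (0,6) w=15 (creates cycle)
MST weight = 47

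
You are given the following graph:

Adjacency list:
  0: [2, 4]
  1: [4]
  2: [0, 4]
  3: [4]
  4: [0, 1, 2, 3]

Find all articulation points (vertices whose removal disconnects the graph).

An articulation point is a vertex whose removal disconnects the graph.
Articulation points: [4]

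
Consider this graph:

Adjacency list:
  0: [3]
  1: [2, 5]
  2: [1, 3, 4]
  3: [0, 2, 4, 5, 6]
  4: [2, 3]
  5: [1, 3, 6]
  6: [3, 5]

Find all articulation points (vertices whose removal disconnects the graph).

An articulation point is a vertex whose removal disconnects the graph.
Articulation points: [3]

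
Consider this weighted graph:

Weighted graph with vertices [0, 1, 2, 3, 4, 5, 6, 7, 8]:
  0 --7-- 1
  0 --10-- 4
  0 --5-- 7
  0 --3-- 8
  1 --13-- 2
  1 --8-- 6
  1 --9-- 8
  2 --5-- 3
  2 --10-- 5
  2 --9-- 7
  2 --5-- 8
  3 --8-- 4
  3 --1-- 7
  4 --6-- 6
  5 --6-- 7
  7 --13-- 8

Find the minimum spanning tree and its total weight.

Applying Kruskal's algorithm (sort edges by weight, add if no cycle):
  Add (3,7) w=1
  Add (0,8) w=3
  Add (0,7) w=5
  Add (2,3) w=5
  Skip (2,8) w=5 (creates cycle)
  Add (4,6) w=6
  Add (5,7) w=6
  Add (0,1) w=7
  Add (1,6) w=8
  Skip (3,4) w=8 (creates cycle)
  Skip (1,8) w=9 (creates cycle)
  Skip (2,7) w=9 (creates cycle)
  Skip (0,4) w=10 (creates cycle)
  Skip (2,5) w=10 (creates cycle)
  Skip (1,2) w=13 (creates cycle)
  Skip (7,8) w=13 (creates cycle)
MST weight = 41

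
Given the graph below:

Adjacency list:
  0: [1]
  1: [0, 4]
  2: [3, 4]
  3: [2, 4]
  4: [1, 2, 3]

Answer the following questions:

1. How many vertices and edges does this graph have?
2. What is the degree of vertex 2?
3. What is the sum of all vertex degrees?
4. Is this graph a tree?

Count: 5 vertices, 5 edges.
Vertex 2 has neighbors [3, 4], degree = 2.
Handshaking lemma: 2 * 5 = 10.
A tree on 5 vertices has 4 edges. This graph has 5 edges (1 extra). Not a tree.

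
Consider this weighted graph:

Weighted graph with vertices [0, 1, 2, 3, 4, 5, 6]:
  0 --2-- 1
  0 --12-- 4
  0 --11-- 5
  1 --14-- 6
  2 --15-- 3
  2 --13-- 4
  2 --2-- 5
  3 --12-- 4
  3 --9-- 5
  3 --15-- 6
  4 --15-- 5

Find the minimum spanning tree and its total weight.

Applying Kruskal's algorithm (sort edges by weight, add if no cycle):
  Add (0,1) w=2
  Add (2,5) w=2
  Add (3,5) w=9
  Add (0,5) w=11
  Add (0,4) w=12
  Skip (3,4) w=12 (creates cycle)
  Skip (2,4) w=13 (creates cycle)
  Add (1,6) w=14
  Skip (2,3) w=15 (creates cycle)
  Skip (3,6) w=15 (creates cycle)
  Skip (4,5) w=15 (creates cycle)
MST weight = 50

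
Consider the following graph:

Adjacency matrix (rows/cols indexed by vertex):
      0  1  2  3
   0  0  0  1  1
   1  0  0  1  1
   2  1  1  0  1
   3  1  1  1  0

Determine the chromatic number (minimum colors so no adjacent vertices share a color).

The graph has a maximum clique of size 3 (lower bound on chromatic number).
A valid 3-coloring: {0: 2, 1: 2, 2: 0, 3: 1}.
Chromatic number = 3.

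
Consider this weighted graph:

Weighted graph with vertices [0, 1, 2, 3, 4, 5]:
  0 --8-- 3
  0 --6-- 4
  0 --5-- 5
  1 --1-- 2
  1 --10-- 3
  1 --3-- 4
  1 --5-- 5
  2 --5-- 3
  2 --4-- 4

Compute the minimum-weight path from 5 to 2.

Using Dijkstra's algorithm from vertex 5:
Shortest path: 5 -> 1 -> 2
Total weight: 5 + 1 = 6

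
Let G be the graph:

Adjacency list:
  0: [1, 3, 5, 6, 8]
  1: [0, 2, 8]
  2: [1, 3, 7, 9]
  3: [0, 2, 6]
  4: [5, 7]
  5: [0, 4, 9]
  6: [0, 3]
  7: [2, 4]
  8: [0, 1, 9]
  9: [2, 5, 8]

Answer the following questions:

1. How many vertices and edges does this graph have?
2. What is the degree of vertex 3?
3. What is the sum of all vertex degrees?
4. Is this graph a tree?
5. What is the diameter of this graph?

Count: 10 vertices, 15 edges.
Vertex 3 has neighbors [0, 2, 6], degree = 3.
Handshaking lemma: 2 * 15 = 30.
A tree on 10 vertices has 9 edges. This graph has 15 edges (6 extra). Not a tree.
Diameter (longest shortest path) = 3.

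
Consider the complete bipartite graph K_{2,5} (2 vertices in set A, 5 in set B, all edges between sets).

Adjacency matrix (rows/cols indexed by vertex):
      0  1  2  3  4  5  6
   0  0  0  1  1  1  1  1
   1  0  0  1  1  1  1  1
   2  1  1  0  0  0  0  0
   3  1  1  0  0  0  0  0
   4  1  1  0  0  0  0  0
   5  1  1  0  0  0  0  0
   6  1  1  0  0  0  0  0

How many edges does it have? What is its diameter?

K_{2,5} has 2 * 5 = 10 edges.
Any vertex reaches any opposite-side vertex in 1 step; same-side vertices reach in 2 steps via any opposite-side vertex.
Diameter = 2.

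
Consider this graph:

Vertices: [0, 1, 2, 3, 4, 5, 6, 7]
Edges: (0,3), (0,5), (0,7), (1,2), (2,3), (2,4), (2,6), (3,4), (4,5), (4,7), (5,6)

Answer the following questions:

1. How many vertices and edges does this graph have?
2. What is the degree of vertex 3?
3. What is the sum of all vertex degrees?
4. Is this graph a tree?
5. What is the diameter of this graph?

Count: 8 vertices, 11 edges.
Vertex 3 has neighbors [0, 2, 4], degree = 3.
Handshaking lemma: 2 * 11 = 22.
A tree on 8 vertices has 7 edges. This graph has 11 edges (4 extra). Not a tree.
Diameter (longest shortest path) = 3.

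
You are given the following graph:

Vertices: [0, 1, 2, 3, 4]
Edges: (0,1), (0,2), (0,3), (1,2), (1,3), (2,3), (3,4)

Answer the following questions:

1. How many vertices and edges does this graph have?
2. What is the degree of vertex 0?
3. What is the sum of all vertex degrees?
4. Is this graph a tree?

Count: 5 vertices, 7 edges.
Vertex 0 has neighbors [1, 2, 3], degree = 3.
Handshaking lemma: 2 * 7 = 14.
A tree on 5 vertices has 4 edges. This graph has 7 edges (3 extra). Not a tree.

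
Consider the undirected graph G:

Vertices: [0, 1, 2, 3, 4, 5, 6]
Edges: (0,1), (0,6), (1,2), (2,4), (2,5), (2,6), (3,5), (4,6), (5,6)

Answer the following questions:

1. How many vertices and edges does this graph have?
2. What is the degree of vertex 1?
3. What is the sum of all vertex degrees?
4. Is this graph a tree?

Count: 7 vertices, 9 edges.
Vertex 1 has neighbors [0, 2], degree = 2.
Handshaking lemma: 2 * 9 = 18.
A tree on 7 vertices has 6 edges. This graph has 9 edges (3 extra). Not a tree.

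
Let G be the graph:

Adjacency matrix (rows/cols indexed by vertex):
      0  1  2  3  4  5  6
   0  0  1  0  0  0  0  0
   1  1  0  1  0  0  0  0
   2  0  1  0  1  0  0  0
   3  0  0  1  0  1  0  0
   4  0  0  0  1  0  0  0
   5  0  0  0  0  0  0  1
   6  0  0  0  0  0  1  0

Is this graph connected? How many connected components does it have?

Checking connectivity: the graph has 2 connected component(s).
Components: [[0, 1, 2, 3, 4], [5, 6]]. The graph is NOT connected.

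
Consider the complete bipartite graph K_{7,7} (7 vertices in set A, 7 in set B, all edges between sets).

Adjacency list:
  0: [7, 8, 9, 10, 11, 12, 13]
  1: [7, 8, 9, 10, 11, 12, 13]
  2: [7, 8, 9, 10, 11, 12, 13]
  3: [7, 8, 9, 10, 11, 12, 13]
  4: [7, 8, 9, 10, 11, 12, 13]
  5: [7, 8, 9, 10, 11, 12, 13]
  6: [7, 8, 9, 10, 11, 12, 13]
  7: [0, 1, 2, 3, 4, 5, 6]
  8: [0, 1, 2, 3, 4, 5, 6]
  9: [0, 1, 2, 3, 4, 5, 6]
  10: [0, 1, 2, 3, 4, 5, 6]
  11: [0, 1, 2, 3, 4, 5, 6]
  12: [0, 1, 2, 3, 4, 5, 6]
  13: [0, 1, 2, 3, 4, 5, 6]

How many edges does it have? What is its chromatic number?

K_{7,7} has 7 * 7 = 49 edges.
Bipartite graphs have chromatic number 2 (color each partition differently).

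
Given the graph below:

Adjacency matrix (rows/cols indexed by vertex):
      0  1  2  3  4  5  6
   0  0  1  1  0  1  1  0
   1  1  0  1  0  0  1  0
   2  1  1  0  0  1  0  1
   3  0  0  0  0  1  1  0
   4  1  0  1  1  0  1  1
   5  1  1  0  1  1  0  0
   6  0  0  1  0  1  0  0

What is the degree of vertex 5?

Vertex 5 has neighbors [0, 1, 3, 4], so deg(5) = 4.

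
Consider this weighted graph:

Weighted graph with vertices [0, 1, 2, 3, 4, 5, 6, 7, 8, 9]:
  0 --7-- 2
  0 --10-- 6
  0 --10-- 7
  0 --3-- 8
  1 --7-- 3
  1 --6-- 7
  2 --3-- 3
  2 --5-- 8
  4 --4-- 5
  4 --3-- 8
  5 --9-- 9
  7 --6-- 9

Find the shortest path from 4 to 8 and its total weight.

Using Dijkstra's algorithm from vertex 4:
Shortest path: 4 -> 8
Total weight: 3 = 3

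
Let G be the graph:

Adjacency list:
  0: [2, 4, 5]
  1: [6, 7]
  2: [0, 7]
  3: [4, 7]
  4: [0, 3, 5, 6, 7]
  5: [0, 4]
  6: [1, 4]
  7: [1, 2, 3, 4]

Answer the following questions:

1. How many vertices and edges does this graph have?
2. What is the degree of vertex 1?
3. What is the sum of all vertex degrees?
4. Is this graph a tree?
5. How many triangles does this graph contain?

Count: 8 vertices, 11 edges.
Vertex 1 has neighbors [6, 7], degree = 2.
Handshaking lemma: 2 * 11 = 22.
A tree on 8 vertices has 7 edges. This graph has 11 edges (4 extra). Not a tree.
Number of triangles = 2.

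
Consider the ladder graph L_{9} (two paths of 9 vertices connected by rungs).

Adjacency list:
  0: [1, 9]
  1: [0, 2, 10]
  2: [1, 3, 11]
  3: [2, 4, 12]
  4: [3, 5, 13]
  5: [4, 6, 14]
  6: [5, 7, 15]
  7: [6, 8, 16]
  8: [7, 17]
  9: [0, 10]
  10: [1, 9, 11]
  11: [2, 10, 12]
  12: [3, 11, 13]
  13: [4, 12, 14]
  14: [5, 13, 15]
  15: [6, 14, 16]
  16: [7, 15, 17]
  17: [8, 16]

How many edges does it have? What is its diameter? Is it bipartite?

Ladder graph L_{9}: 9 rungs + 2 * (9-1) path edges = 9 + 16 = 25 edges.
Diameter = 9.
Ladder graphs are bipartite (alternating coloring along each path).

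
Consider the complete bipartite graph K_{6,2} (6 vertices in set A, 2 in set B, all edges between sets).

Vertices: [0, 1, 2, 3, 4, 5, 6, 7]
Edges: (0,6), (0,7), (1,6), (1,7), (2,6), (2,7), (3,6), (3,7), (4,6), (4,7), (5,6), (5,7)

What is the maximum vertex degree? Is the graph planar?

Set-A vertices have degree 2; set-B vertices have degree 6. Maximum degree = max(6,2) = 6.
min(6,2) <= 2, so K_{6,2} avoids a K_{3,3} subdivision and is planar.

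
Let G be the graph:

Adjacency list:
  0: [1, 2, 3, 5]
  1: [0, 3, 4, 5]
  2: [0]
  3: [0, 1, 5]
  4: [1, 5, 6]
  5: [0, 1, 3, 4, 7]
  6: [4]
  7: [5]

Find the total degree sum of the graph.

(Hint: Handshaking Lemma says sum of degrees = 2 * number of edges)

Count edges: 11 edges.
By Handshaking Lemma: sum of degrees = 2 * 11 = 22.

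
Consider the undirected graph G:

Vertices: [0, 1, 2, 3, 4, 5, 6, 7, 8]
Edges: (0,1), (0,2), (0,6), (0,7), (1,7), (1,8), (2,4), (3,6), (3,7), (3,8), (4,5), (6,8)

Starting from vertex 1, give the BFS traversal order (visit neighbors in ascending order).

BFS from vertex 1 (neighbors processed in ascending order):
Visit order: 1, 0, 7, 8, 2, 6, 3, 4, 5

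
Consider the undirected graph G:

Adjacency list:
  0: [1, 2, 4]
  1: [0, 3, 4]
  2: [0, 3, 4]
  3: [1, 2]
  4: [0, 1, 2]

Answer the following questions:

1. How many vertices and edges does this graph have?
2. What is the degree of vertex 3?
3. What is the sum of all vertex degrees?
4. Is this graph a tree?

Count: 5 vertices, 7 edges.
Vertex 3 has neighbors [1, 2], degree = 2.
Handshaking lemma: 2 * 7 = 14.
A tree on 5 vertices has 4 edges. This graph has 7 edges (3 extra). Not a tree.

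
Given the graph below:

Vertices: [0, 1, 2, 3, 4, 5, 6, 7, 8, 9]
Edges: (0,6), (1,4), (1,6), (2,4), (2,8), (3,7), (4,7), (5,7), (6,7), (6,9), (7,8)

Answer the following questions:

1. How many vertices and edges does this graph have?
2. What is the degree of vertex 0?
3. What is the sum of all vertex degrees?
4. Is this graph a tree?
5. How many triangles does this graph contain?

Count: 10 vertices, 11 edges.
Vertex 0 has neighbors [6], degree = 1.
Handshaking lemma: 2 * 11 = 22.
A tree on 10 vertices has 9 edges. This graph has 11 edges (2 extra). Not a tree.
Number of triangles = 0.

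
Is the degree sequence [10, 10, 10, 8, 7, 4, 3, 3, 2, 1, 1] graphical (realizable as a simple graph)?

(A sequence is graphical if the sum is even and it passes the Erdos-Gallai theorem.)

Sum of degrees = 59. Sum is odd, so the sequence is NOT graphical.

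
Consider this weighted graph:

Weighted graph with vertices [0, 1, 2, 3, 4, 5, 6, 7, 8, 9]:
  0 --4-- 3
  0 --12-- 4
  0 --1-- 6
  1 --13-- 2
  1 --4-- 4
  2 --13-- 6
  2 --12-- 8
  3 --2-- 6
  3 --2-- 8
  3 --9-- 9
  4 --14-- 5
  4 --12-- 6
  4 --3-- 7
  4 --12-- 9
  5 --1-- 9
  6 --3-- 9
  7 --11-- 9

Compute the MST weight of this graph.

Applying Kruskal's algorithm (sort edges by weight, add if no cycle):
  Add (0,6) w=1
  Add (5,9) w=1
  Add (3,6) w=2
  Add (3,8) w=2
  Add (4,7) w=3
  Add (6,9) w=3
  Skip (0,3) w=4 (creates cycle)
  Add (1,4) w=4
  Skip (3,9) w=9 (creates cycle)
  Add (7,9) w=11
  Skip (0,4) w=12 (creates cycle)
  Add (2,8) w=12
  Skip (4,9) w=12 (creates cycle)
  Skip (4,6) w=12 (creates cycle)
  Skip (1,2) w=13 (creates cycle)
  Skip (2,6) w=13 (creates cycle)
  Skip (4,5) w=14 (creates cycle)
MST weight = 39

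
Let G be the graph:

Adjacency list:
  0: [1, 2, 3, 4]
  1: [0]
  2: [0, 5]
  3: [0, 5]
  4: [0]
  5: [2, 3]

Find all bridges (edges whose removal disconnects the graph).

A bridge is an edge whose removal increases the number of connected components.
Bridges found: (0,1), (0,4)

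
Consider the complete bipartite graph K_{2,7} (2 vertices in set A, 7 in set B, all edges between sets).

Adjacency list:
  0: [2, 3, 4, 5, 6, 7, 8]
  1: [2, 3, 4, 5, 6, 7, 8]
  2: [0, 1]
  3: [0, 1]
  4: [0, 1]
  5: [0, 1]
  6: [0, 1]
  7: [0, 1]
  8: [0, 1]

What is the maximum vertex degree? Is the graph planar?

Set-A vertices have degree 7; set-B vertices have degree 2. Maximum degree = max(2,7) = 7.
min(2,7) <= 2, so K_{2,7} avoids a K_{3,3} subdivision and is planar.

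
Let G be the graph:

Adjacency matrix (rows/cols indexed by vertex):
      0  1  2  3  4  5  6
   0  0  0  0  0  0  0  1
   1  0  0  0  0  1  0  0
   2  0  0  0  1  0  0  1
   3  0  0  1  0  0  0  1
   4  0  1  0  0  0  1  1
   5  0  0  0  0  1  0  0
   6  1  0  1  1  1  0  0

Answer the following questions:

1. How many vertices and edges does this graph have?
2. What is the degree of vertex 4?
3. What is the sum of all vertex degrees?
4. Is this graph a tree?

Count: 7 vertices, 7 edges.
Vertex 4 has neighbors [1, 5, 6], degree = 3.
Handshaking lemma: 2 * 7 = 14.
A tree on 7 vertices has 6 edges. This graph has 7 edges (1 extra). Not a tree.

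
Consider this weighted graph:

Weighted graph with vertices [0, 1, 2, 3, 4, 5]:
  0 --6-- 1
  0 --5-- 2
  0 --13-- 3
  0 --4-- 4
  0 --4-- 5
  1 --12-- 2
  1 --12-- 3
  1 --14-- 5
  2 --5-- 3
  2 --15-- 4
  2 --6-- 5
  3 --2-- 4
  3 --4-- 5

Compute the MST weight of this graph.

Applying Kruskal's algorithm (sort edges by weight, add if no cycle):
  Add (3,4) w=2
  Add (0,4) w=4
  Add (0,5) w=4
  Skip (3,5) w=4 (creates cycle)
  Add (0,2) w=5
  Skip (2,3) w=5 (creates cycle)
  Add (0,1) w=6
  Skip (2,5) w=6 (creates cycle)
  Skip (1,3) w=12 (creates cycle)
  Skip (1,2) w=12 (creates cycle)
  Skip (0,3) w=13 (creates cycle)
  Skip (1,5) w=14 (creates cycle)
  Skip (2,4) w=15 (creates cycle)
MST weight = 21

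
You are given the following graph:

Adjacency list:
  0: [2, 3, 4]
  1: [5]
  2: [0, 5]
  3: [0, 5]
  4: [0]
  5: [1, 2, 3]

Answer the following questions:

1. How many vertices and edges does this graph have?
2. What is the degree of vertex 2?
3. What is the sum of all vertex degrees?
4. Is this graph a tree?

Count: 6 vertices, 6 edges.
Vertex 2 has neighbors [0, 5], degree = 2.
Handshaking lemma: 2 * 6 = 12.
A tree on 6 vertices has 5 edges. This graph has 6 edges (1 extra). Not a tree.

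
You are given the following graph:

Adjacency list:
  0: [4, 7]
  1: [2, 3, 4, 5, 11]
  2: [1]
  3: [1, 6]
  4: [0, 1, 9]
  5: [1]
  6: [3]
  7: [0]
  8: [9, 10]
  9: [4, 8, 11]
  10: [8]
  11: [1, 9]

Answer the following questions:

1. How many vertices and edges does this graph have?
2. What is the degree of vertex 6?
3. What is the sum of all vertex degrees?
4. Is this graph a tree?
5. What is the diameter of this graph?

Count: 12 vertices, 12 edges.
Vertex 6 has neighbors [3], degree = 1.
Handshaking lemma: 2 * 12 = 24.
A tree on 12 vertices has 11 edges. This graph has 12 edges (1 extra). Not a tree.
Diameter (longest shortest path) = 6.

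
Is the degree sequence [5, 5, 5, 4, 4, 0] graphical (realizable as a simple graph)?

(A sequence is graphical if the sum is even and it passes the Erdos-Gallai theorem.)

Sum of degrees = 23. Sum is odd, so the sequence is NOT graphical.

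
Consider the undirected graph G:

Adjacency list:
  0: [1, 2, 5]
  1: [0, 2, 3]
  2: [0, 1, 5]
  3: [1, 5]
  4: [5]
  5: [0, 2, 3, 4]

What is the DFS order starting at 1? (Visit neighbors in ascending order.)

DFS from vertex 1 (neighbors processed in ascending order):
Visit order: 1, 0, 2, 5, 3, 4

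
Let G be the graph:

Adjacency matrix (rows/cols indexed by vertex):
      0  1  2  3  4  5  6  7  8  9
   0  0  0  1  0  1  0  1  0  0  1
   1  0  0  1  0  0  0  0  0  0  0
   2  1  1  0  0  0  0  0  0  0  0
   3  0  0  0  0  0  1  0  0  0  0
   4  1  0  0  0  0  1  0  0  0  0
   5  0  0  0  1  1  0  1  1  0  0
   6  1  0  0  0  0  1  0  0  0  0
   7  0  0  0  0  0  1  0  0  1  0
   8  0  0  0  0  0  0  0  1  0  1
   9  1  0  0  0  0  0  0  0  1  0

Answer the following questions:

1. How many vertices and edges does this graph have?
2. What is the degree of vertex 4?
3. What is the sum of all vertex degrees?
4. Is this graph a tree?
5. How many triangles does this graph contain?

Count: 10 vertices, 11 edges.
Vertex 4 has neighbors [0, 5], degree = 2.
Handshaking lemma: 2 * 11 = 22.
A tree on 10 vertices has 9 edges. This graph has 11 edges (2 extra). Not a tree.
Number of triangles = 0.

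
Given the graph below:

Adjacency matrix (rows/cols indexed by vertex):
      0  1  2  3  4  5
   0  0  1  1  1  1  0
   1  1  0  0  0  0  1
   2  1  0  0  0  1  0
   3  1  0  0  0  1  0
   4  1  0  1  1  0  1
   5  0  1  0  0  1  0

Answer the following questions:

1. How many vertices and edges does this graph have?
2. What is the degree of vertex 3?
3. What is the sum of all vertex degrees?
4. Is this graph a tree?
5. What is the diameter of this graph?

Count: 6 vertices, 8 edges.
Vertex 3 has neighbors [0, 4], degree = 2.
Handshaking lemma: 2 * 8 = 16.
A tree on 6 vertices has 5 edges. This graph has 8 edges (3 extra). Not a tree.
Diameter (longest shortest path) = 2.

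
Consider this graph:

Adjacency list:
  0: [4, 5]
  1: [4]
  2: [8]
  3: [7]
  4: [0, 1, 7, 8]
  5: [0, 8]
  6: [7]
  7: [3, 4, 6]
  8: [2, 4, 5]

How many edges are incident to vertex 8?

Vertex 8 has neighbors [2, 4, 5], so deg(8) = 3.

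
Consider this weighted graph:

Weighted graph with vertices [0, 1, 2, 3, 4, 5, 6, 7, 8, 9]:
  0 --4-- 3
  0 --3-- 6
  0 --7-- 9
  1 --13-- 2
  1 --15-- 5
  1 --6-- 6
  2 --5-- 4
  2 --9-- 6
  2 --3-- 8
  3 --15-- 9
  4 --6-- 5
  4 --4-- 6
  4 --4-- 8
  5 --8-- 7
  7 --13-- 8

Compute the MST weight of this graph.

Applying Kruskal's algorithm (sort edges by weight, add if no cycle):
  Add (0,6) w=3
  Add (2,8) w=3
  Add (0,3) w=4
  Add (4,6) w=4
  Add (4,8) w=4
  Skip (2,4) w=5 (creates cycle)
  Add (1,6) w=6
  Add (4,5) w=6
  Add (0,9) w=7
  Add (5,7) w=8
  Skip (2,6) w=9 (creates cycle)
  Skip (1,2) w=13 (creates cycle)
  Skip (7,8) w=13 (creates cycle)
  Skip (1,5) w=15 (creates cycle)
  Skip (3,9) w=15 (creates cycle)
MST weight = 45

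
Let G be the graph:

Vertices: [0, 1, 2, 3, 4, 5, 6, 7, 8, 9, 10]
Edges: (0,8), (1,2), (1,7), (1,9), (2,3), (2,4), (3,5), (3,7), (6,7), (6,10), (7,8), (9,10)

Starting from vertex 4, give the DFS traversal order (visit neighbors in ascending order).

DFS from vertex 4 (neighbors processed in ascending order):
Visit order: 4, 2, 1, 7, 3, 5, 6, 10, 9, 8, 0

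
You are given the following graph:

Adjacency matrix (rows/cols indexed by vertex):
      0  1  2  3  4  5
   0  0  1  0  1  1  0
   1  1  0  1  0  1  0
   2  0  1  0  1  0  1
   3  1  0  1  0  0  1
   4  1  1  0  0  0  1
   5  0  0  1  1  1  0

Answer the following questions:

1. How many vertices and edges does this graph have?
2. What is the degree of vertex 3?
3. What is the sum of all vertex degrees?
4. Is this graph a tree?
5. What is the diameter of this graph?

Count: 6 vertices, 9 edges.
Vertex 3 has neighbors [0, 2, 5], degree = 3.
Handshaking lemma: 2 * 9 = 18.
A tree on 6 vertices has 5 edges. This graph has 9 edges (4 extra). Not a tree.
Diameter (longest shortest path) = 2.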